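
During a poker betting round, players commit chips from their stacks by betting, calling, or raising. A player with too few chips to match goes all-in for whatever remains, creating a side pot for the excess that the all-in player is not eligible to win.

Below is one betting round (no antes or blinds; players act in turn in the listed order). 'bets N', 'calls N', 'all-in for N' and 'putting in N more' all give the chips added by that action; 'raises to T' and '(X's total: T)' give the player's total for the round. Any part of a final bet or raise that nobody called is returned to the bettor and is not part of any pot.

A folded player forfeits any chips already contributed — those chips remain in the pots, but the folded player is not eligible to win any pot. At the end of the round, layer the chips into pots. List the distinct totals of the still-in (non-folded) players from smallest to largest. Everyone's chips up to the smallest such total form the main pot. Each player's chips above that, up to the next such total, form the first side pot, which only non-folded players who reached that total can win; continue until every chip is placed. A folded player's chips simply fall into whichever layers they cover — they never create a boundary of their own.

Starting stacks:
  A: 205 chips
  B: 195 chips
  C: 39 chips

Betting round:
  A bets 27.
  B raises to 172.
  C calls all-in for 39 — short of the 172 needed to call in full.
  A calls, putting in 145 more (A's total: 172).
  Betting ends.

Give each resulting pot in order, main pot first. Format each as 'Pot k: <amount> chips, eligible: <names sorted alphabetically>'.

Pot 1: 117 chips, eligible: A, B, C
Pot 2: 266 chips, eligible: A, B

Derivation:
Contributions: A=172, B=172, C=39
Pot levels (distinct totals of non-folded players): 39, 172
Layer 1-39: 39 each from A, B, C = 39*3 = 117 chips; eligible A, B, C
Layer 40-172: 133 each from A, B = 133*2 = 266 chips; eligible A, B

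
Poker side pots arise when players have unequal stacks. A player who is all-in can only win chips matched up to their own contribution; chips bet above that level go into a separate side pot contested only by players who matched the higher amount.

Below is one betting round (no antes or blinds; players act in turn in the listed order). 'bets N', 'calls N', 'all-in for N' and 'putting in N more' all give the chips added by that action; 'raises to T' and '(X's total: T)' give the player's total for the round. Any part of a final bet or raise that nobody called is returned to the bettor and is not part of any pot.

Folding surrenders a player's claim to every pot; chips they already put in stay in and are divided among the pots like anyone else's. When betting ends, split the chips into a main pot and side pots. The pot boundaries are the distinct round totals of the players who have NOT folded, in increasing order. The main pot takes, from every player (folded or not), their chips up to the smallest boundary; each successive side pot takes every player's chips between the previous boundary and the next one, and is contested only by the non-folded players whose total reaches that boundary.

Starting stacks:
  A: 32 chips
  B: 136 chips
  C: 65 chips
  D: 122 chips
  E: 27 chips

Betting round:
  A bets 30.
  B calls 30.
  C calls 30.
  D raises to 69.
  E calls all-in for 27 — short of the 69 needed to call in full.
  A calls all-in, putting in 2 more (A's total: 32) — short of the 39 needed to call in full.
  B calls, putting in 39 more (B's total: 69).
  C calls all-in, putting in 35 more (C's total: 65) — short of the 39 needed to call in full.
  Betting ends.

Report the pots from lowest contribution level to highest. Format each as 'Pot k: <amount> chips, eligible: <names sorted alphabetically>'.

Contributions: A=32, B=69, C=65, D=69, E=27
Pot levels (distinct totals of non-folded players): 27, 32, 65, 69
Layer 1-27: 27 each from A, B, C, D, E = 27*5 = 135 chips; eligible A, B, C, D, E
Layer 28-32: 5 each from A, B, C, D = 5*4 = 20 chips; eligible A, B, C, D
Layer 33-65: 33 each from B, C, D = 33*3 = 99 chips; eligible B, C, D
Layer 66-69: 4 each from B, D = 4*2 = 8 chips; eligible B, D

Pot 1: 135 chips, eligible: A, B, C, D, E
Pot 2: 20 chips, eligible: A, B, C, D
Pot 3: 99 chips, eligible: B, C, D
Pot 4: 8 chips, eligible: B, D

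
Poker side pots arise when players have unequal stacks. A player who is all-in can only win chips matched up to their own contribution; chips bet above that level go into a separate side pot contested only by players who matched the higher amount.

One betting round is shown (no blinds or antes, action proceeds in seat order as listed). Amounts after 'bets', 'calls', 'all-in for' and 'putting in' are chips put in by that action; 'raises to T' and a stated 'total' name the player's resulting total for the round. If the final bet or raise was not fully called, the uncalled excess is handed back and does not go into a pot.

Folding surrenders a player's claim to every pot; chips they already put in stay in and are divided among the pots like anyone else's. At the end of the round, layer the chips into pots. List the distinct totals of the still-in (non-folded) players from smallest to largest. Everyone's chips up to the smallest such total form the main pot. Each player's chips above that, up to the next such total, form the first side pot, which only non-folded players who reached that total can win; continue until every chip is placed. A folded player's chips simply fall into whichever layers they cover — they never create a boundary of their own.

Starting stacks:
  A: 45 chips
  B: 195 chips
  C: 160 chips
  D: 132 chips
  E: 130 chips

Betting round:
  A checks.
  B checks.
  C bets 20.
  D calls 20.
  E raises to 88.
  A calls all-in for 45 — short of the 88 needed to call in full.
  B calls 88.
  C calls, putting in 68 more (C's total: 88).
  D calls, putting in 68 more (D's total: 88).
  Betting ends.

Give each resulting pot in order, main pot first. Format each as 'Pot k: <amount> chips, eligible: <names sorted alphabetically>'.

Pot 1: 225 chips, eligible: A, B, C, D, E
Pot 2: 172 chips, eligible: B, C, D, E

Derivation:
Contributions: A=45, B=88, C=88, D=88, E=88
Pot levels (distinct totals of non-folded players): 45, 88
Layer 1-45: 45 each from A, B, C, D, E = 45*5 = 225 chips; eligible A, B, C, D, E
Layer 46-88: 43 each from B, C, D, E = 43*4 = 172 chips; eligible B, C, D, E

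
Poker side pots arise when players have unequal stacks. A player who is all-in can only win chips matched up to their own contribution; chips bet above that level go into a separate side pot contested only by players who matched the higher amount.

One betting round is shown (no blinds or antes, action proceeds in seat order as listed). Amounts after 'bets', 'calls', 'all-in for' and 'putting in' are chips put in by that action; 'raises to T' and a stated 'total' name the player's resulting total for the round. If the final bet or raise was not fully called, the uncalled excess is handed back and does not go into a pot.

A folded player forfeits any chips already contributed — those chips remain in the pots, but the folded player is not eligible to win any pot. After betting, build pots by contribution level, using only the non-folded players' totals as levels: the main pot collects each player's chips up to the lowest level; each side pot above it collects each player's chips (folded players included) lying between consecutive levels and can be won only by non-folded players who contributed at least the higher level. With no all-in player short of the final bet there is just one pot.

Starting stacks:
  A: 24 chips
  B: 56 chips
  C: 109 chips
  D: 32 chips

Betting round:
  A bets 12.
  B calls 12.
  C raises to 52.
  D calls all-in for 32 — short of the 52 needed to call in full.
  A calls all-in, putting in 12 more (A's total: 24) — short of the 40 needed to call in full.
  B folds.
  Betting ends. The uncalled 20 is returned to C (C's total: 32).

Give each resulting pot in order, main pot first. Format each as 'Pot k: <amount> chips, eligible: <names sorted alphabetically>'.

Pot 1: 84 chips, eligible: A, C, D
Pot 2: 16 chips, eligible: C, D

Derivation:
Contributions (after 20 returned to C): A=24, B=12, C=32, D=32
Folded: B
Pot levels (distinct totals of non-folded players): 24, 32
Layer 1-24: A 24 + B 12 + C 24 + D 24 = 84 chips; eligible A, C, D
Layer 25-32: 8 each from C, D = 8*2 = 16 chips; eligible C, D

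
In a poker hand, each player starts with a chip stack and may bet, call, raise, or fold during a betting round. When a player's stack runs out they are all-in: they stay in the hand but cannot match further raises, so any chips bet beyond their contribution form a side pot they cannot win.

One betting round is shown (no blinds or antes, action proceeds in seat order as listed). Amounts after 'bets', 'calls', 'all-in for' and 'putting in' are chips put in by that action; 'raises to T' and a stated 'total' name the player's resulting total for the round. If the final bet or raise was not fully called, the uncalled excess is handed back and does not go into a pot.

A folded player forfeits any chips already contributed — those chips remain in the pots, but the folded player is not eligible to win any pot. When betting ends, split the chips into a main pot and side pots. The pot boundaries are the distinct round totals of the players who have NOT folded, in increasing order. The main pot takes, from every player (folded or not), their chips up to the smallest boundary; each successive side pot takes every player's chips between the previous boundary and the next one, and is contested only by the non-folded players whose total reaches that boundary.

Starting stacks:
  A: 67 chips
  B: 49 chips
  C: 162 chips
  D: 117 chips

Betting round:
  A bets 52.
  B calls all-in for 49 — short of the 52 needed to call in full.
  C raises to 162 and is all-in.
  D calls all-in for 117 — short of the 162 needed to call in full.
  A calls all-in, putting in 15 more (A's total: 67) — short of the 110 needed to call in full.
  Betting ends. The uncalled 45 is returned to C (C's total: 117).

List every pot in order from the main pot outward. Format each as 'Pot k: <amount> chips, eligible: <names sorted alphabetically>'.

Contributions (after 45 returned to C): A=67, B=49, C=117, D=117
Pot levels (distinct totals of non-folded players): 49, 67, 117
Layer 1-49: 49 each from A, B, C, D = 49*4 = 196 chips; eligible A, B, C, D
Layer 50-67: 18 each from A, C, D = 18*3 = 54 chips; eligible A, C, D
Layer 68-117: 50 each from C, D = 50*2 = 100 chips; eligible C, D

Pot 1: 196 chips, eligible: A, B, C, D
Pot 2: 54 chips, eligible: A, C, D
Pot 3: 100 chips, eligible: C, D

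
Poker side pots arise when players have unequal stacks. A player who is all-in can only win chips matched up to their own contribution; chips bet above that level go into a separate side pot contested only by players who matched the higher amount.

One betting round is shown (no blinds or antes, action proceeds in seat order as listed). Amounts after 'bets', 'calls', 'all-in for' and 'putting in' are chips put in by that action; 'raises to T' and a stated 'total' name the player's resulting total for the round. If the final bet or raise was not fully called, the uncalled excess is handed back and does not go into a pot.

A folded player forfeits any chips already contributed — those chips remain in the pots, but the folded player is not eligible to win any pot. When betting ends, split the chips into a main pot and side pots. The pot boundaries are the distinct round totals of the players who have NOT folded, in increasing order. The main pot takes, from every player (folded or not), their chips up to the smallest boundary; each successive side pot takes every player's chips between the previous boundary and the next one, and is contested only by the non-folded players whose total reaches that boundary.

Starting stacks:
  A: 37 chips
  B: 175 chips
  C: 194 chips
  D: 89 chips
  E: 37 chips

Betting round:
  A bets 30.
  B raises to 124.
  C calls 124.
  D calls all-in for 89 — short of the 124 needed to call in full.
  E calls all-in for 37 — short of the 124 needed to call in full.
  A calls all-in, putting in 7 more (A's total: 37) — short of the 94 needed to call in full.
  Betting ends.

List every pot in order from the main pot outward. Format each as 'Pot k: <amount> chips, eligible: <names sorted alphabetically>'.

Contributions: A=37, B=124, C=124, D=89, E=37
Pot levels (distinct totals of non-folded players): 37, 89, 124
Layer 1-37: 37 each from A, B, C, D, E = 37*5 = 185 chips; eligible A, B, C, D, E
Layer 38-89: 52 each from B, C, D = 52*3 = 156 chips; eligible B, C, D
Layer 90-124: 35 each from B, C = 35*2 = 70 chips; eligible B, C

Pot 1: 185 chips, eligible: A, B, C, D, E
Pot 2: 156 chips, eligible: B, C, D
Pot 3: 70 chips, eligible: B, C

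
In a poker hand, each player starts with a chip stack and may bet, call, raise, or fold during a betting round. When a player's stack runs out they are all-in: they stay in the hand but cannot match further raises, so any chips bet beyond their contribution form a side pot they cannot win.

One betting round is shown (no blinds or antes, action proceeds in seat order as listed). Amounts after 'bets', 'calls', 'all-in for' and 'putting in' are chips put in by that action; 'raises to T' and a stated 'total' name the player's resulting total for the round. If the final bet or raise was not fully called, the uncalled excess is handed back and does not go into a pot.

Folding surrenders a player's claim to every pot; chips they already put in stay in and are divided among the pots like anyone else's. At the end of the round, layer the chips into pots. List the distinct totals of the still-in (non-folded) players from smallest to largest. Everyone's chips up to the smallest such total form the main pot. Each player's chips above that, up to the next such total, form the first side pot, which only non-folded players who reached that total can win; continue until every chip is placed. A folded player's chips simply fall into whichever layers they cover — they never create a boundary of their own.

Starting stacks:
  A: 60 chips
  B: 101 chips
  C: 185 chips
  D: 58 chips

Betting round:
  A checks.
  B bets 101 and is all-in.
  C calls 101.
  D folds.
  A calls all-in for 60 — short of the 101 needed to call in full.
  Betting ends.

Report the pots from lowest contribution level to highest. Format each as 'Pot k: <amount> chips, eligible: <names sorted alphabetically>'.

Pot 1: 180 chips, eligible: A, B, C
Pot 2: 82 chips, eligible: B, C

Derivation:
Contributions: A=60, B=101, C=101
Folded: D
Pot levels (distinct totals of non-folded players): 60, 101
Layer 1-60: 60 each from A, B, C = 60*3 = 180 chips; eligible A, B, C
Layer 61-101: 41 each from B, C = 41*2 = 82 chips; eligible B, C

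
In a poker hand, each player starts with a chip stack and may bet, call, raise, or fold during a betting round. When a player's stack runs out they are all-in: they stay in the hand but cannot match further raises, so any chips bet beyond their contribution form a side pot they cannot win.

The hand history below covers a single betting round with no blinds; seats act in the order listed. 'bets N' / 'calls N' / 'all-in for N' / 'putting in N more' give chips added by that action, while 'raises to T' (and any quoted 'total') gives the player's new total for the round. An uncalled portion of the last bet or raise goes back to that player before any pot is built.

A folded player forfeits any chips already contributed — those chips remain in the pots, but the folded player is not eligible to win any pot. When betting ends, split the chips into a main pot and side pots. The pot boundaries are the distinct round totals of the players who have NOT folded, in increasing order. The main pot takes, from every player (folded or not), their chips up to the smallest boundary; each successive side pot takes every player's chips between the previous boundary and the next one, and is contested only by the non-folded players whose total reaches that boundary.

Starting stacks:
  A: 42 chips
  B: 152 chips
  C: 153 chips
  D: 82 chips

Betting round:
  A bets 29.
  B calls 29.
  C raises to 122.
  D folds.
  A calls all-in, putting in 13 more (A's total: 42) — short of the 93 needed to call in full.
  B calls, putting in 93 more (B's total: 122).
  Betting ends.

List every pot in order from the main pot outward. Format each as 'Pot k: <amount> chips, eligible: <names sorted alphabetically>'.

Pot 1: 126 chips, eligible: A, B, C
Pot 2: 160 chips, eligible: B, C

Derivation:
Contributions: A=42, B=122, C=122
Folded: D
Pot levels (distinct totals of non-folded players): 42, 122
Layer 1-42: 42 each from A, B, C = 42*3 = 126 chips; eligible A, B, C
Layer 43-122: 80 each from B, C = 80*2 = 160 chips; eligible B, C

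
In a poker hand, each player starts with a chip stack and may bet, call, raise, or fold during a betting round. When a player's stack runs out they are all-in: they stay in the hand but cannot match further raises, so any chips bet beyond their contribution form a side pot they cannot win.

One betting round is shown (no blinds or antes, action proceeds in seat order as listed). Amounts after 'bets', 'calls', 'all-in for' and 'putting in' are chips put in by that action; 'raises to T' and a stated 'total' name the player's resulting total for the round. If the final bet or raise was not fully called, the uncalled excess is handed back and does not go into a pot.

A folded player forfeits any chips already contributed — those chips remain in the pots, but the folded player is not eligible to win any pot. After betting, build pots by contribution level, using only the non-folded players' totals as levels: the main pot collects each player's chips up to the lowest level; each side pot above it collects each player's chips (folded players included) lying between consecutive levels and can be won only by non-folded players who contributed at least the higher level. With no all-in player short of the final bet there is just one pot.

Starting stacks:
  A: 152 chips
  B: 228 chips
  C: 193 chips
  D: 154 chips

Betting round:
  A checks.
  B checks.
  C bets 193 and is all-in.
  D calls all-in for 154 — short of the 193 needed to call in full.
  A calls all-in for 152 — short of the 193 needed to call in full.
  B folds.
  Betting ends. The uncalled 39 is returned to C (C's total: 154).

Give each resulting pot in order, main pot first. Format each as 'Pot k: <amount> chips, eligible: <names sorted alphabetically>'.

Pot 1: 456 chips, eligible: A, C, D
Pot 2: 4 chips, eligible: C, D

Derivation:
Contributions (after 39 returned to C): A=152, C=154, D=154
Folded: B
Pot levels (distinct totals of non-folded players): 152, 154
Layer 1-152: 152 each from A, C, D = 152*3 = 456 chips; eligible A, C, D
Layer 153-154: 2 each from C, D = 2*2 = 4 chips; eligible C, D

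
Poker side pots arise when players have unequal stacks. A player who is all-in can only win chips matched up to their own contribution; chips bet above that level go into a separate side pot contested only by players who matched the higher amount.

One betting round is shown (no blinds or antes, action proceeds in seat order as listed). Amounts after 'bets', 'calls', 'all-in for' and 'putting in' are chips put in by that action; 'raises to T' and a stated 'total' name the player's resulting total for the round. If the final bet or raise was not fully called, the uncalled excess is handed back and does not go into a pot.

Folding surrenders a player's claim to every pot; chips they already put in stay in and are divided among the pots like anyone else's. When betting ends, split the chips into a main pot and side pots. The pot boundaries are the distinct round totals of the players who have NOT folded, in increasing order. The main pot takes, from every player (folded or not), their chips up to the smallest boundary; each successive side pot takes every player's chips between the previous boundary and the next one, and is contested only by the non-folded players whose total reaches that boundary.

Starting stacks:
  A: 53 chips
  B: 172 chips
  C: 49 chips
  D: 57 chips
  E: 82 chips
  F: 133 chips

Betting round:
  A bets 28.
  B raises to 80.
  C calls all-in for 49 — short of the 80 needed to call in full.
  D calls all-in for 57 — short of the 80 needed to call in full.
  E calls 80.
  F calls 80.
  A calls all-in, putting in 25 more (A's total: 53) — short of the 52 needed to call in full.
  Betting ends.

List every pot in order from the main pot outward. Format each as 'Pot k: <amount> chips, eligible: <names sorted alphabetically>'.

Pot 1: 294 chips, eligible: A, B, C, D, E, F
Pot 2: 20 chips, eligible: A, B, D, E, F
Pot 3: 16 chips, eligible: B, D, E, F
Pot 4: 69 chips, eligible: B, E, F

Derivation:
Contributions: A=53, B=80, C=49, D=57, E=80, F=80
Pot levels (distinct totals of non-folded players): 49, 53, 57, 80
Layer 1-49: 49 each from A, B, C, D, E, F = 49*6 = 294 chips; eligible A, B, C, D, E, F
Layer 50-53: 4 each from A, B, D, E, F = 4*5 = 20 chips; eligible A, B, D, E, F
Layer 54-57: 4 each from B, D, E, F = 4*4 = 16 chips; eligible B, D, E, F
Layer 58-80: 23 each from B, E, F = 23*3 = 69 chips; eligible B, E, F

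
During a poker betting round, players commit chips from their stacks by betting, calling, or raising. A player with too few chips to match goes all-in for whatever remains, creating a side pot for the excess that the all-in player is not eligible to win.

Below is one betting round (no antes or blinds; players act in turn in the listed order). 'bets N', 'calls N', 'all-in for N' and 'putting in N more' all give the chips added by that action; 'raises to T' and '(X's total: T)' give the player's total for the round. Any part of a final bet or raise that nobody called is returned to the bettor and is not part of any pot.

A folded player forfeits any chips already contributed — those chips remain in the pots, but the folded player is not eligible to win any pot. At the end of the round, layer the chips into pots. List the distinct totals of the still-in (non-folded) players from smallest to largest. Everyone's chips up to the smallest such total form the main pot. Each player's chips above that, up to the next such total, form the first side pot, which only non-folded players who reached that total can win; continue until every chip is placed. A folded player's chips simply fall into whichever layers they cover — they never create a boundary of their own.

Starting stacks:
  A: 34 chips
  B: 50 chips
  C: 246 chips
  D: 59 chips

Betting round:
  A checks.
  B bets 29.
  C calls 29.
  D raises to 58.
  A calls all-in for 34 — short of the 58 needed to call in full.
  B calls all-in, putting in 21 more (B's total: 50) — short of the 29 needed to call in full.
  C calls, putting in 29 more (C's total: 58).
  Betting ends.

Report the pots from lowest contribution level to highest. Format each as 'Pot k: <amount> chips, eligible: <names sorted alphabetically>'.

Contributions: A=34, B=50, C=58, D=58
Pot levels (distinct totals of non-folded players): 34, 50, 58
Layer 1-34: 34 each from A, B, C, D = 34*4 = 136 chips; eligible A, B, C, D
Layer 35-50: 16 each from B, C, D = 16*3 = 48 chips; eligible B, C, D
Layer 51-58: 8 each from C, D = 8*2 = 16 chips; eligible C, D

Pot 1: 136 chips, eligible: A, B, C, D
Pot 2: 48 chips, eligible: B, C, D
Pot 3: 16 chips, eligible: C, D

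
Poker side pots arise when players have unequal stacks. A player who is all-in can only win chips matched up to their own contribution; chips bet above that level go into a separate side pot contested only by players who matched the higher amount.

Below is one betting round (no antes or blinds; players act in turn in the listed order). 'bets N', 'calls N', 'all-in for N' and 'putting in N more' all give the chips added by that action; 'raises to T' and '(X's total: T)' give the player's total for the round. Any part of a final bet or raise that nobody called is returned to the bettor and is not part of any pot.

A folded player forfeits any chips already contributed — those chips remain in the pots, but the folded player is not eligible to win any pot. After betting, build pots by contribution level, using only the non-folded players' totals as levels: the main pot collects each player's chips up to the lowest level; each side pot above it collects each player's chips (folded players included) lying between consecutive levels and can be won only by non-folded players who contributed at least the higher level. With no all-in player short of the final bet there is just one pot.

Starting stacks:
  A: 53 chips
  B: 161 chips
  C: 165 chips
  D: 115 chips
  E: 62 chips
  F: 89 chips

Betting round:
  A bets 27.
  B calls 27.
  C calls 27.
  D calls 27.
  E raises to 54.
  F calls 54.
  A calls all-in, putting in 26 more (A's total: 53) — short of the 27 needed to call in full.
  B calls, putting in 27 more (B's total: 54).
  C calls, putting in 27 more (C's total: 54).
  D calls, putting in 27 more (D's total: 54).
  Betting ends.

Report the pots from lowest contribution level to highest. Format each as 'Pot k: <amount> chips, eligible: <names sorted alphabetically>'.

Pot 1: 318 chips, eligible: A, B, C, D, E, F
Pot 2: 5 chips, eligible: B, C, D, E, F

Derivation:
Contributions: A=53, B=54, C=54, D=54, E=54, F=54
Pot levels (distinct totals of non-folded players): 53, 54
Layer 1-53: 53 each from A, B, C, D, E, F = 53*6 = 318 chips; eligible A, B, C, D, E, F
Layer 54-54: 1 each from B, C, D, E, F = 1*5 = 5 chips; eligible B, C, D, E, F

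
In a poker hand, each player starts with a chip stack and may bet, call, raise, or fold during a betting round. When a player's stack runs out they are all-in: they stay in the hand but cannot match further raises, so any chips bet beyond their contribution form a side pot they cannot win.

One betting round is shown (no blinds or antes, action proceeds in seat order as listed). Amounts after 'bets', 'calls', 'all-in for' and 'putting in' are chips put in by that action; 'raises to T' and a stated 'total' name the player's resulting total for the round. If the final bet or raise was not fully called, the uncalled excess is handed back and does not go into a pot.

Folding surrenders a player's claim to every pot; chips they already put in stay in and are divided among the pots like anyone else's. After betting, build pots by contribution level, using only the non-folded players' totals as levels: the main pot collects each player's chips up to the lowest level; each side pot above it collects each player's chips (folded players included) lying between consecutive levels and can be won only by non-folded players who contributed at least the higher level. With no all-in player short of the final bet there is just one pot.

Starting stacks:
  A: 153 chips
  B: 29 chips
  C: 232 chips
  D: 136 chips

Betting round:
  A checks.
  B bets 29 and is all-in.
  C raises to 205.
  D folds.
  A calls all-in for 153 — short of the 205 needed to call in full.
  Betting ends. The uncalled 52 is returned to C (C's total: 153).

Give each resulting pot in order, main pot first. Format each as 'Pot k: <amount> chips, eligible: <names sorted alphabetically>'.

Pot 1: 87 chips, eligible: A, B, C
Pot 2: 248 chips, eligible: A, C

Derivation:
Contributions (after 52 returned to C): A=153, B=29, C=153
Folded: D
Pot levels (distinct totals of non-folded players): 29, 153
Layer 1-29: 29 each from A, B, C = 29*3 = 87 chips; eligible A, B, C
Layer 30-153: 124 each from A, C = 124*2 = 248 chips; eligible A, C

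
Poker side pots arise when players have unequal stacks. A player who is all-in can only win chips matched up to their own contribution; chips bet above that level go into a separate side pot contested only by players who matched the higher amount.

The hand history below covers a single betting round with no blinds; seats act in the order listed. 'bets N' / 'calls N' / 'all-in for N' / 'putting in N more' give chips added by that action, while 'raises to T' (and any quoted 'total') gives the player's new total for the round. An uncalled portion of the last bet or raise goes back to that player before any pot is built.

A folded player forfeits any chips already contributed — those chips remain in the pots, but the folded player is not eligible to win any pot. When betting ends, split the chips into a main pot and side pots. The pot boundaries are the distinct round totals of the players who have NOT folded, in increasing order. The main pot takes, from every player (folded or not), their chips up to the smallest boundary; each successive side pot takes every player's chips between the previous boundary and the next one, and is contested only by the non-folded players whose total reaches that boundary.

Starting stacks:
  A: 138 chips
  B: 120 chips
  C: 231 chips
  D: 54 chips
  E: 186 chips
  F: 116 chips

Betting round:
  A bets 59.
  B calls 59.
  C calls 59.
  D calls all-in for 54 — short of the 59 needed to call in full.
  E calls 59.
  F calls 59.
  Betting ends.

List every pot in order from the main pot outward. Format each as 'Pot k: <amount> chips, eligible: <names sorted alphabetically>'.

Contributions: A=59, B=59, C=59, D=54, E=59, F=59
Pot levels (distinct totals of non-folded players): 54, 59
Layer 1-54: 54 each from A, B, C, D, E, F = 54*6 = 324 chips; eligible A, B, C, D, E, F
Layer 55-59: 5 each from A, B, C, E, F = 5*5 = 25 chips; eligible A, B, C, E, F

Pot 1: 324 chips, eligible: A, B, C, D, E, F
Pot 2: 25 chips, eligible: A, B, C, E, F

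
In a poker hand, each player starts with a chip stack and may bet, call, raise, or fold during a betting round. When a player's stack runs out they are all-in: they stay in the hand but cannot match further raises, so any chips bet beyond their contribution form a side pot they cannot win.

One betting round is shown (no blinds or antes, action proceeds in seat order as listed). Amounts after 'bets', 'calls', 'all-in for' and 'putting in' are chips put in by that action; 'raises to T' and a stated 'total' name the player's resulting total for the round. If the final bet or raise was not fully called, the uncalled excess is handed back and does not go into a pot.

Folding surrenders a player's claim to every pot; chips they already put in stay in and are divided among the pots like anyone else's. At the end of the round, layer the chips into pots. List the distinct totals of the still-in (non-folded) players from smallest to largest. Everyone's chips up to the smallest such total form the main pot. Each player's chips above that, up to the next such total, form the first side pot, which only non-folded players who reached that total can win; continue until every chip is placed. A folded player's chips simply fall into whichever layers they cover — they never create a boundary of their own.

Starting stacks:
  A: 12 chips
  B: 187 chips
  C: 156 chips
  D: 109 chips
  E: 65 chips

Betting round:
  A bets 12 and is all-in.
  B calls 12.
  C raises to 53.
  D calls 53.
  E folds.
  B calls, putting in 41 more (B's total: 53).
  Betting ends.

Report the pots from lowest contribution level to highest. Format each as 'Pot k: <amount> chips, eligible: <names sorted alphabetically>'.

Pot 1: 48 chips, eligible: A, B, C, D
Pot 2: 123 chips, eligible: B, C, D

Derivation:
Contributions: A=12, B=53, C=53, D=53
Folded: E
Pot levels (distinct totals of non-folded players): 12, 53
Layer 1-12: 12 each from A, B, C, D = 12*4 = 48 chips; eligible A, B, C, D
Layer 13-53: 41 each from B, C, D = 41*3 = 123 chips; eligible B, C, D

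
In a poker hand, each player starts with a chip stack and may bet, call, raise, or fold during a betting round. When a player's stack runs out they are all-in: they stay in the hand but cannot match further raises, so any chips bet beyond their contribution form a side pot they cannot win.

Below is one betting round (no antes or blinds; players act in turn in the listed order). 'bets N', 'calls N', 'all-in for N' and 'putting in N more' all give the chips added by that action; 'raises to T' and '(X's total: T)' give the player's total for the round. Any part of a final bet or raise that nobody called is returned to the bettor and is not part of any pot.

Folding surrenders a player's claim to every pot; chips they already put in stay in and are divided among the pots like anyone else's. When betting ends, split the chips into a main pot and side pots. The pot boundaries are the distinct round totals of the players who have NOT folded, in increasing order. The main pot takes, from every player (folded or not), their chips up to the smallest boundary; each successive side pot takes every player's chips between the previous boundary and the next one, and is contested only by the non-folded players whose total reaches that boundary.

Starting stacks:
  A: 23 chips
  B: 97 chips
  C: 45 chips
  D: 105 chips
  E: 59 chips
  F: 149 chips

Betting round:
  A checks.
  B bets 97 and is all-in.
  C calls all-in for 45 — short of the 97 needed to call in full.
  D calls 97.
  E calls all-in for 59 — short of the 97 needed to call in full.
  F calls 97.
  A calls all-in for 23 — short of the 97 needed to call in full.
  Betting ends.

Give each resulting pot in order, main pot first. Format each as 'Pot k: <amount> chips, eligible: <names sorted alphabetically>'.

Contributions: A=23, B=97, C=45, D=97, E=59, F=97
Pot levels (distinct totals of non-folded players): 23, 45, 59, 97
Layer 1-23: 23 each from A, B, C, D, E, F = 23*6 = 138 chips; eligible A, B, C, D, E, F
Layer 24-45: 22 each from B, C, D, E, F = 22*5 = 110 chips; eligible B, C, D, E, F
Layer 46-59: 14 each from B, D, E, F = 14*4 = 56 chips; eligible B, D, E, F
Layer 60-97: 38 each from B, D, F = 38*3 = 114 chips; eligible B, D, F

Pot 1: 138 chips, eligible: A, B, C, D, E, F
Pot 2: 110 chips, eligible: B, C, D, E, F
Pot 3: 56 chips, eligible: B, D, E, F
Pot 4: 114 chips, eligible: B, D, F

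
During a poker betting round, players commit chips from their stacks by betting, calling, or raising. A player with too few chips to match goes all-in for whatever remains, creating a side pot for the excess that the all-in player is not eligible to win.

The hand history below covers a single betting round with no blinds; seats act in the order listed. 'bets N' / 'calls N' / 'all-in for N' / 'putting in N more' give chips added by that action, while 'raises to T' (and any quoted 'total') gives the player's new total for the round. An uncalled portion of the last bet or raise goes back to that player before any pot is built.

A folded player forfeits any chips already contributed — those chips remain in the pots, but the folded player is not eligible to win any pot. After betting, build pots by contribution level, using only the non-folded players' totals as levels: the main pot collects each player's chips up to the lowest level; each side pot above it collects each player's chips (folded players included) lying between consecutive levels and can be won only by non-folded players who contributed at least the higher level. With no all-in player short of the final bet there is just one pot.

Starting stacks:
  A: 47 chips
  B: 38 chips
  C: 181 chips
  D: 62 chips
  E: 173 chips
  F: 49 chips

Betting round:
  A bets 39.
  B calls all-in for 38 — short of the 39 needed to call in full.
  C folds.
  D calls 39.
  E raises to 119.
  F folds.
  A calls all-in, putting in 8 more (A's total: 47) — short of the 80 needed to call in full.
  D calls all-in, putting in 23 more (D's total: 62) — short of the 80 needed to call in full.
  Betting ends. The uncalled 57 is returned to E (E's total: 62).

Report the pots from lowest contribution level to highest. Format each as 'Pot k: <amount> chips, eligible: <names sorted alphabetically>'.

Contributions (after 57 returned to E): A=47, B=38, D=62, E=62
Folded: C, F
Pot levels (distinct totals of non-folded players): 38, 47, 62
Layer 1-38: 38 each from A, B, D, E = 38*4 = 152 chips; eligible A, B, D, E
Layer 39-47: 9 each from A, D, E = 9*3 = 27 chips; eligible A, D, E
Layer 48-62: 15 each from D, E = 15*2 = 30 chips; eligible D, E

Pot 1: 152 chips, eligible: A, B, D, E
Pot 2: 27 chips, eligible: A, D, E
Pot 3: 30 chips, eligible: D, E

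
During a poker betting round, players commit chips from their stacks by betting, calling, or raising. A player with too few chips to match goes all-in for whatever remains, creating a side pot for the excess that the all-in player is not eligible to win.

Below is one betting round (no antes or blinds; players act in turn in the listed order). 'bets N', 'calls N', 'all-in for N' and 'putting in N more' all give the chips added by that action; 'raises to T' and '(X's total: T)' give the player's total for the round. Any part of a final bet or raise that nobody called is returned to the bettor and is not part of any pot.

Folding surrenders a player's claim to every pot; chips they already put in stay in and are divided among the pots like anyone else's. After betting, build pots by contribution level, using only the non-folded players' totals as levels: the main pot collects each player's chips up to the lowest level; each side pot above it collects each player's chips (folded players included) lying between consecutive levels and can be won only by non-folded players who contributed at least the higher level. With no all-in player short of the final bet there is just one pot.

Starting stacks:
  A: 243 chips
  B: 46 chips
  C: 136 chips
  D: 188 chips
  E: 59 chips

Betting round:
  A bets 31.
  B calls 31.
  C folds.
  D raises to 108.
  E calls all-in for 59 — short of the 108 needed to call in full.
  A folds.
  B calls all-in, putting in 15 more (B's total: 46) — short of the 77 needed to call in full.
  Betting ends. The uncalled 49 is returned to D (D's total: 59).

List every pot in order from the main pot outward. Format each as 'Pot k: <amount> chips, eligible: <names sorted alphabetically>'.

Contributions (after 49 returned to D): A=31, B=46, D=59, E=59
Folded: A, C
Pot levels (distinct totals of non-folded players): 46, 59
Layer 1-46: A 31 + B 46 + D 46 + E 46 = 169 chips; eligible B, D, E
Layer 47-59: 13 each from D, E = 13*2 = 26 chips; eligible D, E

Pot 1: 169 chips, eligible: B, D, E
Pot 2: 26 chips, eligible: D, E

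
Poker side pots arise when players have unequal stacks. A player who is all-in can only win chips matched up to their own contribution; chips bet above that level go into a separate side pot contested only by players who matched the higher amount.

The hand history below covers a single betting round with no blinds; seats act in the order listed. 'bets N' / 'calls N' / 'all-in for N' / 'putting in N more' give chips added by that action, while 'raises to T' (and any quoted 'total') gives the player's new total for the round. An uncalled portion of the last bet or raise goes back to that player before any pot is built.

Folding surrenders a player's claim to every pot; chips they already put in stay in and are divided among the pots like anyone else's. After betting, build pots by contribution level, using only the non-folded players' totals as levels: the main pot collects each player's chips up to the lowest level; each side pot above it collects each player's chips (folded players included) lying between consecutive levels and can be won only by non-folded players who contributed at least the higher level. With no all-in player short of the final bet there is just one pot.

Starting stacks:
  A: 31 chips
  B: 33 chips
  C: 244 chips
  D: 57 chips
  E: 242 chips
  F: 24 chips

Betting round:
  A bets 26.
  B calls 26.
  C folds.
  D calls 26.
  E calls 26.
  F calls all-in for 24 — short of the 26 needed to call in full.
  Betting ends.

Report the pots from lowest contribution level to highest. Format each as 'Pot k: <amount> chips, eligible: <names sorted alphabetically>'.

Pot 1: 120 chips, eligible: A, B, D, E, F
Pot 2: 8 chips, eligible: A, B, D, E

Derivation:
Contributions: A=26, B=26, D=26, E=26, F=24
Folded: C
Pot levels (distinct totals of non-folded players): 24, 26
Layer 1-24: 24 each from A, B, D, E, F = 24*5 = 120 chips; eligible A, B, D, E, F
Layer 25-26: 2 each from A, B, D, E = 2*4 = 8 chips; eligible A, B, D, E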